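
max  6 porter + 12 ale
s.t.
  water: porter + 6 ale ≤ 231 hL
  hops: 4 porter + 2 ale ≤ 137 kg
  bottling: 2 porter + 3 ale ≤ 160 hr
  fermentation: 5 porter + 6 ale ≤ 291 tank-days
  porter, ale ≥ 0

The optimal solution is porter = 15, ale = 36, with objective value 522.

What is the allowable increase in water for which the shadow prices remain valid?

Binding constraints: water, fermentation. The basis is B = [[1,6],[5,6]] with det -24.
Per unit increase in water, x* moves by d = (-0.25, 0.2083).
The basis stays optimal until porter reaches 0; allowable increase = 60 hL.

60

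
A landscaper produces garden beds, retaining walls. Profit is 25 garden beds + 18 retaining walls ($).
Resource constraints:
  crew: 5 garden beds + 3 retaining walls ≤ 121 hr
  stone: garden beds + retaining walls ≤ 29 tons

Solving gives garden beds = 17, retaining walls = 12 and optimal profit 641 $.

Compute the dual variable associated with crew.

3.5

Both crew and stone are binding at x*.
Dual feasibility on the basic columns requires 5·y_crew + 1·y_stone = 25, 3·y_crew + 1·y_stone = 18.
→ y_crew = 3.5 and y_stone = 7.5.
Shadow price of crew = 3.5.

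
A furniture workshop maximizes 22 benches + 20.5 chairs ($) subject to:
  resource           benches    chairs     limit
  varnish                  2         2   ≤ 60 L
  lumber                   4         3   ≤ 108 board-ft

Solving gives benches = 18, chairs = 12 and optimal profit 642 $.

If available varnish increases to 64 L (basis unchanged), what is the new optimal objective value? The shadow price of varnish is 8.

674

Δb = 4, so new z* = 642 + (8)·(4) = 642 + 32 = 674.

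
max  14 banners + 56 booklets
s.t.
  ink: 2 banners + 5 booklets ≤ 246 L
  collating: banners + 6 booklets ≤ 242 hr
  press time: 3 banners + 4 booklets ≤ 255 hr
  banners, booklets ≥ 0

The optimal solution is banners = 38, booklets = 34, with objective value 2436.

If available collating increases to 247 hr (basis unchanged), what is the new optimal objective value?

Binding: ink and collating. Non-binding: press time (5 unused).
Slack constraints have shadow price 0 (complementary slackness).
Dual feasibility on the basic columns requires 2·y_ink + 1·y_collating = 14, 5·y_ink + 6·y_collating = 56.
This yields shadow prices y_ink = 4, y_collating = 6.
Δz = y_collating·Δb = 6 × (5) = 30, so new z* = 2436 + 30 = 2466.

2466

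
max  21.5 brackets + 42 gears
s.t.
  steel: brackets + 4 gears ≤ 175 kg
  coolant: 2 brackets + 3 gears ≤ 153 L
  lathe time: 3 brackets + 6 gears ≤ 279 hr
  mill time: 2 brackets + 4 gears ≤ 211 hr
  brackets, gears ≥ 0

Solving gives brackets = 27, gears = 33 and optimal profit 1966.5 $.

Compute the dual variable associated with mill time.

0

Check each constraint at x*: steel 159/175 (slack 16); coolant 153/153 (tight); lathe time 279/279 (tight); mill time 186/211 (slack 25).
Since steel, mill time are not tight, their duals are 0.
From A_Bᵀ y = c: 2·y_coolant + 3·y_lathe time = 21.5; 3·y_coolant + 6·y_lathe time = 42.
→ y_coolant = 1 and y_lathe time = 6.5.
Shadow price of mill time = 0.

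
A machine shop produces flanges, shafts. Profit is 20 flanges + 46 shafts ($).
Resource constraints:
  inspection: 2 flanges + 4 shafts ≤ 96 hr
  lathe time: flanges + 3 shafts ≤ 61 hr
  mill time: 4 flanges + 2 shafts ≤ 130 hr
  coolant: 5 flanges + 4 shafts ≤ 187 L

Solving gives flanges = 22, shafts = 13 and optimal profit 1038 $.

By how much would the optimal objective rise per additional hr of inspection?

At the optimum: inspection uses 96 of 96 (binding); lathe time uses 61 of 61 (binding); mill time uses 114 of 130 (slack = 16); coolant uses 162 of 187 (slack = 25).
Slack constraints have shadow price 0 (complementary slackness).
From A_Bᵀ y = c: 2·y_inspection + 1·y_lathe time = 20; 4·y_inspection + 3·y_lathe time = 46.
Solving: y_inspection = 7, y_lathe time = 6.
Shadow price of inspection = 7.

7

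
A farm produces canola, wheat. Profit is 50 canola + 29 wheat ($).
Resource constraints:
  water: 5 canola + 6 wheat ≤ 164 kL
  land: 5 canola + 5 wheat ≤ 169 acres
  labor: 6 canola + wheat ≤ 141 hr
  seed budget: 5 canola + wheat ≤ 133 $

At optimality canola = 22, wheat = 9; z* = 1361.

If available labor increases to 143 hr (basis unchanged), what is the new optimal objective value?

1371

Binding: water and labor. Non-binding: land (14 unused), seed budget (14 unused).
Slack constraints have shadow price 0 (complementary slackness).
The binding rows give the dual system: 5·y_water + 6·y_labor = 50 and 6·y_water + 1·y_labor = 29.
→ y_water = 4 and y_labor = 5.
Δz = y_labor·Δb = 5 × (2) = 10, so new z* = 1361 + 10 = 1371.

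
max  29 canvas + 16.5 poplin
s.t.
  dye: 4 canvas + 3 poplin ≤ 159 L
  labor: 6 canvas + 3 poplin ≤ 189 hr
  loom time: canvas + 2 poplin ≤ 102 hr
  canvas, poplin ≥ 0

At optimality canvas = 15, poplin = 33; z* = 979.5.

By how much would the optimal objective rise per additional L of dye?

Check each constraint at x*: dye 159/159 (tight); labor 189/189 (tight); loom time 81/102 (slack 21).
Slack constraints have shadow price 0 (complementary slackness).
From A_Bᵀ y = c: 4·y_dye + 6·y_labor = 29; 3·y_dye + 3·y_labor = 16.5.
This yields shadow prices y_dye = 2, y_labor = 3.5.
Shadow price of dye = 2.

2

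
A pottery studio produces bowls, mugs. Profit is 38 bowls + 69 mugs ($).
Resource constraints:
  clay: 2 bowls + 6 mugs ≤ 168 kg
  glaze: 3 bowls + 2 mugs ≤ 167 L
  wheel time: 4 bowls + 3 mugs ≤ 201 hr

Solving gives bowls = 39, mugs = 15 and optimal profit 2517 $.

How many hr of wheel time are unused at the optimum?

0

wheel time used = 4·39 + 3·15 = 201; slack = 201 − 201 = 0.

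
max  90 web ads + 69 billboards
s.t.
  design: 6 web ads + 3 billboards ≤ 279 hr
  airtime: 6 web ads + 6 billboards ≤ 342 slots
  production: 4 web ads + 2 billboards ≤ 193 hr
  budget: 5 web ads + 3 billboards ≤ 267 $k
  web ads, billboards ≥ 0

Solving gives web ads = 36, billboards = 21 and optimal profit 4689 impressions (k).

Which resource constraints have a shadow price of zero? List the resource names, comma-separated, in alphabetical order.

budget, production

design: 279/279 (binding)
airtime: 342/342 (binding)
production: 186/193 (slack 7)
budget: 243/267 (slack 24)
By complementary slackness, a constraint with positive slack has shadow price 0 → budget, production.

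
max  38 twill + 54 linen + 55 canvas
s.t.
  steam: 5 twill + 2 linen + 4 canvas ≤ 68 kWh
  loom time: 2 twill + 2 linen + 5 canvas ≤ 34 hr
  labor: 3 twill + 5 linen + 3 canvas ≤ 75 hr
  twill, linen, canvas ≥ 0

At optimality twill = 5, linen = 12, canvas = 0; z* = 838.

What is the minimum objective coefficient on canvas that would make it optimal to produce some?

Check each constraint at x*: steam 49/68 (slack 19); loom time 34/34 (tight); labor 75/75 (tight).
Slack constraints have shadow price 0 (complementary slackness).
The binding rows give the dual system: 2·y_loom time + 3·y_labor = 38 and 2·y_loom time + 5·y_labor = 54.
This yields shadow prices y_loom time = 7, y_labor = 8.
canvas enters the basis when its profit ≥ yᵀa₃ = 7·5 + 8·3 = 59.

59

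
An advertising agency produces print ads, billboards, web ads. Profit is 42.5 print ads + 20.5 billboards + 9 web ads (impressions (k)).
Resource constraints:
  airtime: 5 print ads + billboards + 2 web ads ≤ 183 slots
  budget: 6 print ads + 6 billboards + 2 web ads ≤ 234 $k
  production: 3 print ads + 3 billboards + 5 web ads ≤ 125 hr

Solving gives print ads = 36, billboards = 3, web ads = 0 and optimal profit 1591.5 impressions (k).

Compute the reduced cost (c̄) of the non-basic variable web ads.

-7

Binding: airtime and budget. Non-binding: production (8 unused).
Since production is not tight, its dual is 0.
Dual feasibility on the basic columns requires 5·y_airtime + 6·y_budget = 42.5, 1·y_airtime + 6·y_budget = 20.5.
→ y_airtime = 5.5 and y_budget = 2.5.
Reduced cost of web ads: c₃ − yᵀa₃ = 9 − (5.5·2 + 2.5·2) = 9 − 16 = -7.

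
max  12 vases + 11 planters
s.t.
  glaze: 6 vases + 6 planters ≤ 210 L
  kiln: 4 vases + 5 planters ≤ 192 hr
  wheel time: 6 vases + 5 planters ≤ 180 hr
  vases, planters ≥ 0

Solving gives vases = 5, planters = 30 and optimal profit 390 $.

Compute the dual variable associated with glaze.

Binding: glaze and wheel time. Non-binding: kiln (22 unused).
Slack constraints have shadow price 0 (complementary slackness).
The binding rows give the dual system: 6·y_glaze + 6·y_wheel time = 12 and 6·y_glaze + 5·y_wheel time = 11.
This yields shadow prices y_glaze = 1, y_wheel time = 1.
Shadow price of glaze = 1.

1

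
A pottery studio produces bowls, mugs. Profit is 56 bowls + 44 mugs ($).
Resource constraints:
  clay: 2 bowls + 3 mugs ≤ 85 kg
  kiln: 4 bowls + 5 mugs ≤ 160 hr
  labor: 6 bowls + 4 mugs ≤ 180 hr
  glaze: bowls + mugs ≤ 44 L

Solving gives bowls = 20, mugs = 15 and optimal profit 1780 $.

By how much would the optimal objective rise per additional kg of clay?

Check each constraint at x*: clay 85/85 (tight); kiln 155/160 (slack 5); labor 180/180 (tight); glaze 35/44 (slack 9).
Slack constraints have shadow price 0 (complementary slackness).
Dual feasibility on the basic columns requires 2·y_clay + 6·y_labor = 56, 3·y_clay + 4·y_labor = 44.
Solving: y_clay = 4, y_labor = 8.
Shadow price of clay = 4.

4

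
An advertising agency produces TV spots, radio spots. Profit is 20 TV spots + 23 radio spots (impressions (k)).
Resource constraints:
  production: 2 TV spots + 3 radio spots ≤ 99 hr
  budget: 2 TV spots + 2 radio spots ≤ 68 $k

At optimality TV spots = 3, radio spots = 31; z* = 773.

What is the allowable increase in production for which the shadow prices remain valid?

3

Binding constraints: production, budget. The basis is B = [[2,3],[2,2]] with det -2.
Per unit increase in production, x* moves by d = (-1, 1).
The basis stays optimal until TV spots reaches 0; allowable increase = 3 hr.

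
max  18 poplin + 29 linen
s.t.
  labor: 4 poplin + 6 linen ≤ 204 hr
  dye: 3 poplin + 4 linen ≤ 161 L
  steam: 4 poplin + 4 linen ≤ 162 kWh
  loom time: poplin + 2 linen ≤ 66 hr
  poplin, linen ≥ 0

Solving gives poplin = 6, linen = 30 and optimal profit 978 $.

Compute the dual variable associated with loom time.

Binding: labor and loom time. Non-binding: dye (23 unused), steam (18 unused).
Slack constraints have shadow price 0 (complementary slackness).
The binding rows give the dual system: 4·y_labor + 1·y_loom time = 18 and 6·y_labor + 2·y_loom time = 29.
This yields shadow prices y_labor = 3.5, y_loom time = 4.
Shadow price of loom time = 4.

4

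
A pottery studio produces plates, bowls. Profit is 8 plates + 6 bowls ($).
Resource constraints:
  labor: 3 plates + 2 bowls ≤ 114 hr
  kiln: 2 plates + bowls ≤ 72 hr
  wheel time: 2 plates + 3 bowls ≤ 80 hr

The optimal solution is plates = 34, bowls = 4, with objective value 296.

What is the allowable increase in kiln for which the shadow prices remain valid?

Binding constraints: kiln, wheel time. The basis is B = [[2,1],[2,3]] with det 4.
Per unit increase in kiln, x* moves by d = (0.75, -0.5).
The basis stays optimal until labor becomes binding; allowable increase = 3.2 hr.

3.2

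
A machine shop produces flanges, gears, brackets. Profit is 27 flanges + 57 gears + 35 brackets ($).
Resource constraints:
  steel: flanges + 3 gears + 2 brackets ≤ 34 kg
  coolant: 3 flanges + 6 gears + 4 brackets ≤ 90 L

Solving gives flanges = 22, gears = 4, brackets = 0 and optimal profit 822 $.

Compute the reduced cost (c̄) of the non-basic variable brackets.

-3

Check each constraint at x*: steel 34/34 (tight); coolant 90/90 (tight).
From A_Bᵀ y = c: 1·y_steel + 3·y_coolant = 27; 3·y_steel + 6·y_coolant = 57.
This yields shadow prices y_steel = 3, y_coolant = 8.
Reduced cost of brackets: c₃ − yᵀa₃ = 35 − (3·2 + 8·4) = 35 − 38 = -3.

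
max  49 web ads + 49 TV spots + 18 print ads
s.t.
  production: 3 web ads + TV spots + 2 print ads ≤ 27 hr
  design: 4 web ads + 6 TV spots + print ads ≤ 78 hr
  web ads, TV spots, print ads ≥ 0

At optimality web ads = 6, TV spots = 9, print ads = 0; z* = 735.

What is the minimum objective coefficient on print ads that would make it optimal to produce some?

Both production and design are binding at x*.
From A_Bᵀ y = c: 3·y_production + 4·y_design = 49; 1·y_production + 6·y_design = 49.
This yields shadow prices y_production = 7, y_design = 7.
print ads enters the basis when its profit ≥ yᵀa₃ = 7·2 + 7·1 = 21.

21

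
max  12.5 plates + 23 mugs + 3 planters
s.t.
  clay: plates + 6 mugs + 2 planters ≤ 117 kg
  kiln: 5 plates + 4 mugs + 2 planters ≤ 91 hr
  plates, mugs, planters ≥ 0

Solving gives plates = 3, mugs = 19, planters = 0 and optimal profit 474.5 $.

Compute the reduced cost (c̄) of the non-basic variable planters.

Check each constraint at x*: clay 117/117 (tight); kiln 91/91 (tight).
Dual feasibility on the basic columns requires 1·y_clay + 5·y_kiln = 12.5, 6·y_clay + 4·y_kiln = 23.
This yields shadow prices y_clay = 2.5, y_kiln = 2.
Reduced cost of planters: c₃ − yᵀa₃ = 3 − (2.5·2 + 2·2) = 3 − 9 = -6.

-6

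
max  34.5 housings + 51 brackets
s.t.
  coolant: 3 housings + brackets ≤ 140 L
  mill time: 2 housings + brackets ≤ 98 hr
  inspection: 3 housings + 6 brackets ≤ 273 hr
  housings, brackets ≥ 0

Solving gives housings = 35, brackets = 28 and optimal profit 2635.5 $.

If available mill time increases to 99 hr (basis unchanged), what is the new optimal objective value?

At the optimum: coolant uses 133 of 140 (slack = 7); mill time uses 98 of 98 (binding); inspection uses 273 of 273 (binding).
Slack constraints have shadow price 0 (complementary slackness).
Dual feasibility on the basic columns requires 2·y_mill time + 3·y_inspection = 34.5, 1·y_mill time + 6·y_inspection = 51.
→ y_mill time = 6 and y_inspection = 7.5.
Δz = y_mill time·Δb = 6 × (1) = 6, so new z* = 2635.5 + 6 = 2641.5.

2641.5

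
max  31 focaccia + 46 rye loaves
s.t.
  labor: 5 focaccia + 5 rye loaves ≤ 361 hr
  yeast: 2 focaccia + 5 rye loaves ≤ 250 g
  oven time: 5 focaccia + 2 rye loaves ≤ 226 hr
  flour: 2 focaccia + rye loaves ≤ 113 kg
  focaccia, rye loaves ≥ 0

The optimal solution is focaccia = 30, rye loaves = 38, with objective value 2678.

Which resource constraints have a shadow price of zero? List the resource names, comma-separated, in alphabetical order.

labor: 340/361 (slack 21)
yeast: 250/250 (binding)
oven time: 226/226 (binding)
flour: 98/113 (slack 15)
By complementary slackness, a constraint with positive slack has shadow price 0 → flour, labor.

flour, labor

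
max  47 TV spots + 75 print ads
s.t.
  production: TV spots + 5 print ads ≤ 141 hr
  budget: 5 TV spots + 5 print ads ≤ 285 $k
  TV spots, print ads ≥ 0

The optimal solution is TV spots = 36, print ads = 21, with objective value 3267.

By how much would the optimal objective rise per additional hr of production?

7

Check each constraint at x*: production 141/141 (tight); budget 285/285 (tight).
The binding rows give the dual system: 1·y_production + 5·y_budget = 47 and 5·y_production + 5·y_budget = 75.
This yields shadow prices y_production = 7, y_budget = 8.
Shadow price of production = 7.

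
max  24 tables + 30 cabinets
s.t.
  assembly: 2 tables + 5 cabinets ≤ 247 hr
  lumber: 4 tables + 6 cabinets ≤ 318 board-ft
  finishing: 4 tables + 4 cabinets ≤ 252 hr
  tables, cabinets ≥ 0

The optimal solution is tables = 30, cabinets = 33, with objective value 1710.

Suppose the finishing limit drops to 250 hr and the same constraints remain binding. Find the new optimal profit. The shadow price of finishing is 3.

Δb = -2, so new z* = 1710 + (3)·(-2) = 1710 − 6 = 1704.

1704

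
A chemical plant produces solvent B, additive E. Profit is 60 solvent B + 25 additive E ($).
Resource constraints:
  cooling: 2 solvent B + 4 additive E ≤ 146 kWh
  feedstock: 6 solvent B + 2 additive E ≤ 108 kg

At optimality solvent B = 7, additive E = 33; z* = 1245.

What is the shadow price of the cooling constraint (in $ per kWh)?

1.5

At the optimum: cooling uses 146 of 146 (binding); feedstock uses 108 of 108 (binding).
Dual feasibility on the basic columns requires 2·y_cooling + 6·y_feedstock = 60, 4·y_cooling + 2·y_feedstock = 25.
→ y_cooling = 1.5 and y_feedstock = 9.5.
Shadow price of cooling = 1.5.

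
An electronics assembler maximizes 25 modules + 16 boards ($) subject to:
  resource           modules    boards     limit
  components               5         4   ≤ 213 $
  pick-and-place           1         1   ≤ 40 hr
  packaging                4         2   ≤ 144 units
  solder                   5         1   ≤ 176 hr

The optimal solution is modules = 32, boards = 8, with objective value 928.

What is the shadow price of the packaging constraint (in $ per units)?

Check each constraint at x*: components 192/213 (slack 21); pick-and-place 40/40 (tight); packaging 144/144 (tight); solder 168/176 (slack 8).
Since components, solder are not tight, their duals are 0.
The binding rows give the dual system: 1·y_pick-and-place + 4·y_packaging = 25 and 1·y_pick-and-place + 2·y_packaging = 16.
Solving: y_pick-and-place = 7, y_packaging = 4.5.
Shadow price of packaging = 4.5.

4.5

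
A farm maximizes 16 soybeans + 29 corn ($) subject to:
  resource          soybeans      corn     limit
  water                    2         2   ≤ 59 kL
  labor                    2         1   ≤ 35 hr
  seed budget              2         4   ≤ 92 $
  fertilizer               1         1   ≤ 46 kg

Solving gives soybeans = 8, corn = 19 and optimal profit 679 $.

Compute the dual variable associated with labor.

Binding: labor and seed budget. Non-binding: water (5 unused), fertilizer (19 unused).
Since water, fertilizer are not tight, their duals are 0.
Dual feasibility on the basic columns requires 2·y_labor + 2·y_seed budget = 16, 1·y_labor + 4·y_seed budget = 29.
→ y_labor = 1 and y_seed budget = 7.
Shadow price of labor = 1.

1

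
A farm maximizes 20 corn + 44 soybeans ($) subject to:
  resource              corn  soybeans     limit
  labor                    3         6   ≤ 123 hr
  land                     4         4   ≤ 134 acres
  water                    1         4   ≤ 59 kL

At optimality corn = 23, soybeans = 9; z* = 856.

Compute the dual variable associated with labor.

At the optimum: labor uses 123 of 123 (binding); land uses 128 of 134 (slack = 6); water uses 59 of 59 (binding).
Since land is not tight, its dual is 0.
The binding rows give the dual system: 3·y_labor + 1·y_water = 20 and 6·y_labor + 4·y_water = 44.
Solving: y_labor = 6, y_water = 2.
Shadow price of labor = 6.

6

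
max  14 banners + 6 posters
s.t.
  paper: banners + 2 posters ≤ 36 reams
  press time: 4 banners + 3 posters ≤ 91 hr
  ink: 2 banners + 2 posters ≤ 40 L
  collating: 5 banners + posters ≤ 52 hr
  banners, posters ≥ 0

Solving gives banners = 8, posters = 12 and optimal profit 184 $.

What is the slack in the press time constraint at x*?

23

press time used = 4·8 + 3·12 = 68; slack = 91 − 68 = 23.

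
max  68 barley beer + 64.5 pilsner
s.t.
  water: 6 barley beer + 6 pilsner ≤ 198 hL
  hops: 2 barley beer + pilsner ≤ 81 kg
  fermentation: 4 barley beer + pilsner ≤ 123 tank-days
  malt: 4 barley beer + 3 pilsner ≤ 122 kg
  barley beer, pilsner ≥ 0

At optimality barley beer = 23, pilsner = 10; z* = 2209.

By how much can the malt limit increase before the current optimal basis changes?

7

Binding constraints: water, malt. The basis is B = [[6,6],[4,3]] with det -6.
Per unit increase in malt, x* moves by d = (1, -1).
The basis stays optimal until fermentation becomes binding; allowable increase = 7 kg.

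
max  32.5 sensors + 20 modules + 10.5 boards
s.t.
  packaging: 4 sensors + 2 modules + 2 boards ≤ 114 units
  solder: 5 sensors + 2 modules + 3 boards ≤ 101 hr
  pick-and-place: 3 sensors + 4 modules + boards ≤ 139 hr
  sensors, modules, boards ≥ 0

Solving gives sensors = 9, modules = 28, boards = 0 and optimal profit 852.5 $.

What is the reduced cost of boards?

-7

At the optimum: packaging uses 92 of 114 (slack = 22); solder uses 101 of 101 (binding); pick-and-place uses 139 of 139 (binding).
Slack constraints have shadow price 0 (complementary slackness).
The binding rows give the dual system: 5·y_solder + 3·y_pick-and-place = 32.5 and 2·y_solder + 4·y_pick-and-place = 20.
→ y_solder = 5 and y_pick-and-place = 2.5.
Reduced cost of boards: c₃ − yᵀa₃ = 10.5 − (5·3 + 2.5·1) = 10.5 − 17.5 = -7.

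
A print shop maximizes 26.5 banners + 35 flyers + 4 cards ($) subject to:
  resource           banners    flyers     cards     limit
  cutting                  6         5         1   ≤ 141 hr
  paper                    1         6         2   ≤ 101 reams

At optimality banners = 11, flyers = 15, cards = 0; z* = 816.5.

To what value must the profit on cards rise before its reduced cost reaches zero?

At the optimum: cutting uses 141 of 141 (binding); paper uses 101 of 101 (binding).
The binding rows give the dual system: 6·y_cutting + 1·y_paper = 26.5 and 5·y_cutting + 6·y_paper = 35.
This yields shadow prices y_cutting = 4, y_paper = 2.5.
cards enters the basis when its profit ≥ yᵀa₃ = 4·1 + 2.5·2 = 9.

9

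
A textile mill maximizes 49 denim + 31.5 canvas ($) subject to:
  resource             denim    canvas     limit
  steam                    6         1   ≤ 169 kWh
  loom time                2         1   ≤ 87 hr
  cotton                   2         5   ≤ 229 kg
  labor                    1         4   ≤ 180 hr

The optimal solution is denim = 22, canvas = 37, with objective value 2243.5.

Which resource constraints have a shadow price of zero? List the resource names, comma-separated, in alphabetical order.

steam: 169/169 (binding)
loom time: 81/87 (slack 6)
cotton: 229/229 (binding)
labor: 170/180 (slack 10)
By complementary slackness, a constraint with positive slack has shadow price 0 → labor, loom time.

labor, loom time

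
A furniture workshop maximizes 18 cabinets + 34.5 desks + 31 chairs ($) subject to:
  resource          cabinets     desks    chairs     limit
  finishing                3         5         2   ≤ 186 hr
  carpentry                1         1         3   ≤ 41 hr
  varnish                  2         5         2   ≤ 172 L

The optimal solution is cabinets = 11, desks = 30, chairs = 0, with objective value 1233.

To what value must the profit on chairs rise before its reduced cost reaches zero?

32

Check each constraint at x*: finishing 183/186 (slack 3); carpentry 41/41 (tight); varnish 172/172 (tight).
Since finishing is not tight, its dual is 0.
Dual feasibility on the basic columns requires 1·y_carpentry + 2·y_varnish = 18, 1·y_carpentry + 5·y_varnish = 34.5.
Solving: y_carpentry = 7, y_varnish = 5.5.
chairs enters the basis when its profit ≥ yᵀa₃ = 7·3 + 5.5·2 = 32.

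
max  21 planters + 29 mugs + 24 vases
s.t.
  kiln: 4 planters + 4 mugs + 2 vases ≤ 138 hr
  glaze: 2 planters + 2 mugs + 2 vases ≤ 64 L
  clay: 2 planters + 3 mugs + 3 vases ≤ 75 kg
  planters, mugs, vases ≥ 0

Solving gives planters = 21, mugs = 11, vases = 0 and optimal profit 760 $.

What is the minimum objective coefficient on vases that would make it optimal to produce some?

Binding: glaze and clay. Non-binding: kiln (10 unused).
Since kiln is not tight, its dual is 0.
The binding rows give the dual system: 2·y_glaze + 2·y_clay = 21 and 2·y_glaze + 3·y_clay = 29.
Solving: y_glaze = 2.5, y_clay = 8.
vases enters the basis when its profit ≥ yᵀa₃ = 2.5·2 + 8·3 = 29.

29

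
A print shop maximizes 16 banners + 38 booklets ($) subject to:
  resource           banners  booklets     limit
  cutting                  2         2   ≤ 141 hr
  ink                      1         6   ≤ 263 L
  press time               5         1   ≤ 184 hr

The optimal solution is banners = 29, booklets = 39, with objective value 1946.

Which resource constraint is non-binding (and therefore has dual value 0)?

cutting: 136/141 (slack 5)
ink: 263/263 (binding)
press time: 184/184 (binding)
By complementary slackness, a constraint with positive slack has shadow price 0 → cutting.

cutting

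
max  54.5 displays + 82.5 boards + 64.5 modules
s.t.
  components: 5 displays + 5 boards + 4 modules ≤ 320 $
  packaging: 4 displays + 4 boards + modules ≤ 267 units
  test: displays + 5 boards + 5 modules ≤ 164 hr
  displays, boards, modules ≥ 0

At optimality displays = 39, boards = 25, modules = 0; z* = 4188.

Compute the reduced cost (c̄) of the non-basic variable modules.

-8.5

At the optimum: components uses 320 of 320 (binding); packaging uses 256 of 267 (slack = 11); test uses 164 of 164 (binding).
By complementary slackness, y = 0 for the non-binding constraint.
The binding rows give the dual system: 5·y_components + 1·y_test = 54.5 and 5·y_components + 5·y_test = 82.5.
→ y_components = 9.5 and y_test = 7.
Reduced cost of modules: c₃ − yᵀa₃ = 64.5 − (9.5·4 + 7·5) = 64.5 − 73 = -8.5.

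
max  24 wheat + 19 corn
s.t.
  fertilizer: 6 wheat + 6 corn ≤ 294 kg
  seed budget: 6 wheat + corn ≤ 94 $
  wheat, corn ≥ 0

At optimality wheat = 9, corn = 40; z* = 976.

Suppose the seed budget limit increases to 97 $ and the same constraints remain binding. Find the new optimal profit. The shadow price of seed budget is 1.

979

Δb = 3, so new z* = 976 + (1)·(3) = 976 + 3 = 979.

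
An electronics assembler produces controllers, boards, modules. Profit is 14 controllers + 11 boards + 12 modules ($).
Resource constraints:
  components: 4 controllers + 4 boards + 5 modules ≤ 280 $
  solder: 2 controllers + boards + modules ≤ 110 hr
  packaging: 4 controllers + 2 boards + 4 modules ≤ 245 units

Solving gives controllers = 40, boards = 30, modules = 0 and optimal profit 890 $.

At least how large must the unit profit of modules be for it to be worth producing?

Binding: components and solder. Non-binding: packaging (25 unused).
Slack constraints have shadow price 0 (complementary slackness).
Dual feasibility on the basic columns requires 4·y_components + 2·y_solder = 14, 4·y_components + 1·y_solder = 11.
This yields shadow prices y_components = 2, y_solder = 3.
modules enters the basis when its profit ≥ yᵀa₃ = 2·5 + 3·1 = 13.

13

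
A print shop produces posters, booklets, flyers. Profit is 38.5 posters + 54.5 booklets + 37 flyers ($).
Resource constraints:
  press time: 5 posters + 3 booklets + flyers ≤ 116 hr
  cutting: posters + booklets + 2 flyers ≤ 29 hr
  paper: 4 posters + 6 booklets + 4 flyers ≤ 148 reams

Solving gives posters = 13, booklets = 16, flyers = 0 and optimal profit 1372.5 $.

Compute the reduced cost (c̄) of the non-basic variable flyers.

Check each constraint at x*: press time 113/116 (slack 3); cutting 29/29 (tight); paper 148/148 (tight).
Slack constraints have shadow price 0 (complementary slackness).
The binding rows give the dual system: 1·y_cutting + 4·y_paper = 38.5 and 1·y_cutting + 6·y_paper = 54.5.
→ y_cutting = 6.5 and y_paper = 8.
Reduced cost of flyers: c₃ − yᵀa₃ = 37 − (6.5·2 + 8·4) = 37 − 45 = -8.

-8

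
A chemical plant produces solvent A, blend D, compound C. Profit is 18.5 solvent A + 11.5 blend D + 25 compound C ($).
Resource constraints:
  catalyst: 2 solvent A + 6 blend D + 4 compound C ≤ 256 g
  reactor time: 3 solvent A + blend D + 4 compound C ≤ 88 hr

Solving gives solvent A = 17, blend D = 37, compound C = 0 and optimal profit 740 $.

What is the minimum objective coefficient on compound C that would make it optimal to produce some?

26

At the optimum: catalyst uses 256 of 256 (binding); reactor time uses 88 of 88 (binding).
The binding rows give the dual system: 2·y_catalyst + 3·y_reactor time = 18.5 and 6·y_catalyst + 1·y_reactor time = 11.5.
→ y_catalyst = 1 and y_reactor time = 5.5.
compound C enters the basis when its profit ≥ yᵀa₃ = 1·4 + 5.5·4 = 26.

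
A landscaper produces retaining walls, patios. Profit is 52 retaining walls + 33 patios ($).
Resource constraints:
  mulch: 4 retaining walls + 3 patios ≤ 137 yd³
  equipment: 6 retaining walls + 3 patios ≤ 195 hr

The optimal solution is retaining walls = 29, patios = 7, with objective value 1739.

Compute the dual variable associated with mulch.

7

Check each constraint at x*: mulch 137/137 (tight); equipment 195/195 (tight).
The binding rows give the dual system: 4·y_mulch + 6·y_equipment = 52 and 3·y_mulch + 3·y_equipment = 33.
→ y_mulch = 7 and y_equipment = 4.
Shadow price of mulch = 7.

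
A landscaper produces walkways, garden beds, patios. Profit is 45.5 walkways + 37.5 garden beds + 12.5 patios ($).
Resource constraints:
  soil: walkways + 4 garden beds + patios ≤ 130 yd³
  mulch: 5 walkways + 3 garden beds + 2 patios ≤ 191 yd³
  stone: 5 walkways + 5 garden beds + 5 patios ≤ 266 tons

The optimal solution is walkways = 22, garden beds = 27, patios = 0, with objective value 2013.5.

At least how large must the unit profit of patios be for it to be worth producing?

Check each constraint at x*: soil 130/130 (tight); mulch 191/191 (tight); stone 245/266 (slack 21).
Slack constraints have shadow price 0 (complementary slackness).
From A_Bᵀ y = c: 1·y_soil + 5·y_mulch = 45.5; 4·y_soil + 3·y_mulch = 37.5.
Solving: y_soil = 3, y_mulch = 8.5.
patios enters the basis when its profit ≥ yᵀa₃ = 3·1 + 8.5·2 = 20.

20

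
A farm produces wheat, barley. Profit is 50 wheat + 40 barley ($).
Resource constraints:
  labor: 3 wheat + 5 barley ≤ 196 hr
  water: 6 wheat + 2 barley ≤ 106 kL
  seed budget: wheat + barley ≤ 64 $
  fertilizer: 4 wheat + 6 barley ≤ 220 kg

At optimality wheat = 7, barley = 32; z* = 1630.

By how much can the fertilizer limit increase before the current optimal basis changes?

Binding constraints: water, fertilizer. The basis is B = [[6,2],[4,6]] with det 28.
Per unit increase in fertilizer, x* moves by d = (-0.0714, 0.2143).
The basis stays optimal until labor becomes binding; allowable increase = 17.5 kg.

17.5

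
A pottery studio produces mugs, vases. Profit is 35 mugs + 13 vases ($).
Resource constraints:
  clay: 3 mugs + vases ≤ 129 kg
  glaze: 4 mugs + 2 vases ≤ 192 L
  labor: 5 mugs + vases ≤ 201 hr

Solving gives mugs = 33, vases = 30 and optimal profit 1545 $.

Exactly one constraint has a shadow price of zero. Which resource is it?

clay: 129/129 (binding)
glaze: 192/192 (binding)
labor: 195/201 (slack 6)
By complementary slackness, a constraint with positive slack has shadow price 0 → labor.

labor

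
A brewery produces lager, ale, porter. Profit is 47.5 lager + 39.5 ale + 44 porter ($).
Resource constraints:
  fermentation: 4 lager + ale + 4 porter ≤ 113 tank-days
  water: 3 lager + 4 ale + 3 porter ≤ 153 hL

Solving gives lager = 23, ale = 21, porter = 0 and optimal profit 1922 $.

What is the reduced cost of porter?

Both fermentation and water are binding at x*.
From A_Bᵀ y = c: 4·y_fermentation + 3·y_water = 47.5; 1·y_fermentation + 4·y_water = 39.5.
This yields shadow prices y_fermentation = 5.5, y_water = 8.5.
Reduced cost of porter: c₃ − yᵀa₃ = 44 − (5.5·4 + 8.5·3) = 44 − 47.5 = -3.5.

-3.5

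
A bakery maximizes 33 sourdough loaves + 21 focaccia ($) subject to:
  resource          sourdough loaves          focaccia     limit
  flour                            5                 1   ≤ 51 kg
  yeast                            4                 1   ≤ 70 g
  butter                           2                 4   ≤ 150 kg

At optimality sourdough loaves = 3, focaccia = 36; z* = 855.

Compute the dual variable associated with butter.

Check each constraint at x*: flour 51/51 (tight); yeast 48/70 (slack 22); butter 150/150 (tight).
Since yeast is not tight, its dual is 0.
Dual feasibility on the basic columns requires 5·y_flour + 2·y_butter = 33, 1·y_flour + 4·y_butter = 21.
→ y_flour = 5 and y_butter = 4.
Shadow price of butter = 4.

4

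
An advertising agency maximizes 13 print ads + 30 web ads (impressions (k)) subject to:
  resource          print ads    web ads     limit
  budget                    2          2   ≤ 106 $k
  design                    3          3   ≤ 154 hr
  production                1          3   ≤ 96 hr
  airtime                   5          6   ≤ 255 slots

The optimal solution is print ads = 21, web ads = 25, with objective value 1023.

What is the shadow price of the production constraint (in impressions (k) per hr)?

8

Check each constraint at x*: budget 92/106 (slack 14); design 138/154 (slack 16); production 96/96 (tight); airtime 255/255 (tight).
Since budget, design are not tight, their duals are 0.
The binding rows give the dual system: 1·y_production + 5·y_airtime = 13 and 3·y_production + 6·y_airtime = 30.
This yields shadow prices y_production = 8, y_airtime = 1.
Shadow price of production = 8.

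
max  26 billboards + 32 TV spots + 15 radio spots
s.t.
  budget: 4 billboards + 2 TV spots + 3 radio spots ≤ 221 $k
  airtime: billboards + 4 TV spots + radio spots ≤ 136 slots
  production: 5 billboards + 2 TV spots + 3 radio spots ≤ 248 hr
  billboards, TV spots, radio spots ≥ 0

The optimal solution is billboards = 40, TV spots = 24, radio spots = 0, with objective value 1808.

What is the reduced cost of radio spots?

Binding: airtime and production. Non-binding: budget (13 unused).
By complementary slackness, y = 0 for the non-binding constraint.
The binding rows give the dual system: 1·y_airtime + 5·y_production = 26 and 4·y_airtime + 2·y_production = 32.
Solving: y_airtime = 6, y_production = 4.
Reduced cost of radio spots: c₃ − yᵀa₃ = 15 − (6·1 + 4·3) = 15 − 18 = -3.

-3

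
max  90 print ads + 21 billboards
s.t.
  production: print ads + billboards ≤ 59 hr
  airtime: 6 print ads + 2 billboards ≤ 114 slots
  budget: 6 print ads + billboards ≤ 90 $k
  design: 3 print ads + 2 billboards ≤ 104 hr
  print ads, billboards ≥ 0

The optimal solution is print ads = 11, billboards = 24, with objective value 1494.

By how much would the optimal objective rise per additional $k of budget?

9

At the optimum: production uses 35 of 59 (slack = 24); airtime uses 114 of 114 (binding); budget uses 90 of 90 (binding); design uses 81 of 104 (slack = 23).
Since production, design are not tight, their duals are 0.
From A_Bᵀ y = c: 6·y_airtime + 6·y_budget = 90; 2·y_airtime + 1·y_budget = 21.
→ y_airtime = 6 and y_budget = 9.
Shadow price of budget = 9.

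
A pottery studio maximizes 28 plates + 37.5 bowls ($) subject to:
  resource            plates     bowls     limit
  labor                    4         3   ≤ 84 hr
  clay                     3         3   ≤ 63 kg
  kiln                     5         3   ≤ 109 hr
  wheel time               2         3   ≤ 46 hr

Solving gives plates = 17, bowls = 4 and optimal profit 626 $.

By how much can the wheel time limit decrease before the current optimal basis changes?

4

Binding constraints: clay, wheel time. The basis is B = [[3,3],[2,3]] with det 3.
Per unit decrease in wheel time, x* moves by d = (1, -1).
The basis stays optimal until bowls reaches 0; allowable decrease = 4 hr.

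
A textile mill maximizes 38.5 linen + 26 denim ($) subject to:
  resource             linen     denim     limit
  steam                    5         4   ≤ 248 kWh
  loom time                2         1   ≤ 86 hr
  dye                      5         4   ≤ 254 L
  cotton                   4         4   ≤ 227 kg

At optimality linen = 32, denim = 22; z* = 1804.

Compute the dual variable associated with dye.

Binding: steam and loom time. Non-binding: dye (6 unused), cotton (11 unused).
By complementary slackness, y = 0 for the non-binding constraints.
From A_Bᵀ y = c: 5·y_steam + 2·y_loom time = 38.5; 4·y_steam + 1·y_loom time = 26.
Solving: y_steam = 4.5, y_loom time = 8.
Shadow price of dye = 0.

0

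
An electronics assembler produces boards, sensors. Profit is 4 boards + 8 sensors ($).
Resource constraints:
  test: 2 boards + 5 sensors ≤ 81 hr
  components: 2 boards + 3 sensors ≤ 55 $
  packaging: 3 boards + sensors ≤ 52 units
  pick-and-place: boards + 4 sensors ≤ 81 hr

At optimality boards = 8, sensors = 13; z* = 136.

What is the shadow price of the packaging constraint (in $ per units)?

0

Binding: test and components. Non-binding: packaging (15 unused), pick-and-place (21 unused).
By complementary slackness, y = 0 for the non-binding constraints.
From A_Bᵀ y = c: 2·y_test + 2·y_components = 4; 5·y_test + 3·y_components = 8.
→ y_test = 1 and y_components = 1.
Shadow price of packaging = 0.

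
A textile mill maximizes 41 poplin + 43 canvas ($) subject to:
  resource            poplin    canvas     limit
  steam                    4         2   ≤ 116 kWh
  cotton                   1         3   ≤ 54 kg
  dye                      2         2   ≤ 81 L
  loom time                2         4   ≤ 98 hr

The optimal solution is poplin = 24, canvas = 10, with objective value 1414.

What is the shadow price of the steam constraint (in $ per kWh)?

Binding: steam and cotton. Non-binding: dye (13 unused), loom time (10 unused).
Slack constraints have shadow price 0 (complementary slackness).
From A_Bᵀ y = c: 4·y_steam + 1·y_cotton = 41; 2·y_steam + 3·y_cotton = 43.
This yields shadow prices y_steam = 8, y_cotton = 9.
Shadow price of steam = 8.

8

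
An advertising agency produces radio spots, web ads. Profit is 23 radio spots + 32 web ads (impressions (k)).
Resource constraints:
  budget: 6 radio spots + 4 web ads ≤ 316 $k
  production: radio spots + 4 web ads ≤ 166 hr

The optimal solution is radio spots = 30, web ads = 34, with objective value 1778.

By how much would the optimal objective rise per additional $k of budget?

3

At the optimum: budget uses 316 of 316 (binding); production uses 166 of 166 (binding).
Dual feasibility on the basic columns requires 6·y_budget + 1·y_production = 23, 4·y_budget + 4·y_production = 32.
→ y_budget = 3 and y_production = 5.
Shadow price of budget = 3.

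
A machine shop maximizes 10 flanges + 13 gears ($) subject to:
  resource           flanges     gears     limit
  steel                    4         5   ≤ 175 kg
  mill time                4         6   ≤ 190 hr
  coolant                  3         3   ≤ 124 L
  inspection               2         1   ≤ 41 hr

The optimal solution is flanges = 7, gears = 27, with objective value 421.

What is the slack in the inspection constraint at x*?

0

inspection used = 2·7 + 1·27 = 41; slack = 41 − 41 = 0.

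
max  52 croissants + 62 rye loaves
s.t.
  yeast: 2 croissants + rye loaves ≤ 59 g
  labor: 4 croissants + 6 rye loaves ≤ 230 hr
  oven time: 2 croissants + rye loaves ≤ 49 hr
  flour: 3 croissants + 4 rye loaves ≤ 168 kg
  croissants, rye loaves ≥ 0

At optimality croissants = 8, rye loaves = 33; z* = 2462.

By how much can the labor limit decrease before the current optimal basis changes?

Binding constraints: labor, oven time. The basis is B = [[4,6],[2,1]] with det -8.
Per unit decrease in labor, x* moves by d = (0.125, -0.25).
The basis stays optimal until rye loaves reaches 0; allowable decrease = 132 hr.

132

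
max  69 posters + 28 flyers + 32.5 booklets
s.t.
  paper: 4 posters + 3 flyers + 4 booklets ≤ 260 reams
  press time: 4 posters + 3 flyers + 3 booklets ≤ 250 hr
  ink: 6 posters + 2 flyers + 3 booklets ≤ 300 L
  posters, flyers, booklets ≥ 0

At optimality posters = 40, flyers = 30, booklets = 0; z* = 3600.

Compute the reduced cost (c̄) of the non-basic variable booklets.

-5

Binding: press time and ink. Non-binding: paper (10 unused).
Slack constraints have shadow price 0 (complementary slackness).
The binding rows give the dual system: 4·y_press time + 6·y_ink = 69 and 3·y_press time + 2·y_ink = 28.
This yields shadow prices y_press time = 3, y_ink = 9.5.
Reduced cost of booklets: c₃ − yᵀa₃ = 32.5 − (3·3 + 9.5·3) = 32.5 − 37.5 = -5.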